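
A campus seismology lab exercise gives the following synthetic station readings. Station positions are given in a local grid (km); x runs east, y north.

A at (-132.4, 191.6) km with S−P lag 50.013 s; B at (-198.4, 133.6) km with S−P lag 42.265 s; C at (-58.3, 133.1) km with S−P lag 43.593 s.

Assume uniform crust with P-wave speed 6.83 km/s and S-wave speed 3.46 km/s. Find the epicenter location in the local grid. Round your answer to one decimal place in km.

x ≈ -149.4 km, y ≈ -158.7 km

Distance from S−P lag: d = Δt · v_P v_S / (v_P − v_S) = Δt · (6.83·3.46)/(6.83−3.46) ≈ 7.0124·Δt.
So d_A = 350.71, d_B = 296.38, d_C = 305.69 km.
Circle about each station: (x + 132.4)² + (y − 191.6)² = 350.71²; (x + 198.4)² + (y − 133.6)² = 296.38²; (x + 58.3)² + (y − 133.1)² = 305.69².
Subtracting the A equation from the B and C equations removes the quadratic terms:
-132.0 x − 116.0 y = 38127.60
148.2 x − 117.0 y = -3574.69
Solving the 2×2 system: x ≈ -149.4, y ≈ -158.7 km.
Check against A (with the unrounded x, y): √((x + 132.4)²+(y − 191.6)²) = 350.70 ≈ 350.71 km. ✓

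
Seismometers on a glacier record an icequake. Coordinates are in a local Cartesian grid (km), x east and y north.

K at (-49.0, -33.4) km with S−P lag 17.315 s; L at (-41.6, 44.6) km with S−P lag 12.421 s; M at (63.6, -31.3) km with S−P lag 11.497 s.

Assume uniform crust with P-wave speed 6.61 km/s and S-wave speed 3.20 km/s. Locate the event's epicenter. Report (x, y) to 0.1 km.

34.7 km east, 33.9 km north

Distance from S−P lag: d = Δt · v_P v_S / (v_P − v_S) = Δt · (6.61·3.20)/(6.61−3.20) ≈ 6.2029·Δt.
So d_K = 107.40, d_L = 77.05, d_M = 71.32 km.
Circle about each station: (x + 49.0)² + (y + 33.4)² = 107.40²; (x + 41.6)² + (y − 44.6)² = 77.05²; (x − 63.6)² + (y + 31.3)² = 71.32².
Subtracting the K equation from the L and M equations removes the quadratic terms:
14.8 x + 156.0 y = 5801.22
225.2 x + 4.2 y = 7956.31
Solving the 2×2 system: x ≈ 34.7, y ≈ 33.9 km.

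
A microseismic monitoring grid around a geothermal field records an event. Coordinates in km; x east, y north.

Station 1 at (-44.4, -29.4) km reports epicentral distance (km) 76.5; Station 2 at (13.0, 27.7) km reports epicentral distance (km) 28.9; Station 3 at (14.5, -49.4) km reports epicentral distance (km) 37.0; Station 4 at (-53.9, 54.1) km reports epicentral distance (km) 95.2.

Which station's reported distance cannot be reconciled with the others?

Station 3

Solve using three stations at a time. Using Station 1, Station 2, Station 4 (subtract circle equations pairwise → linear system) gives (x, y) ≈ (25.5, 1.6).
Distances from that point to each station vs reported:
  Station 1: calculated 76.5 vs reported 76.5 → residual 0.0 km
  Station 2: calculated 28.9 vs reported 28.9 → residual 0.0 km
  Station 3: calculated 52.2 vs reported 37.0 → residual 15.2 km
  Station 4: calculated 95.2 vs reported 95.2 → residual 0.0 km
Station 1, Station 2, Station 4 are mutually consistent (residuals ≈ 0); Station 3 is off by 15.2 km.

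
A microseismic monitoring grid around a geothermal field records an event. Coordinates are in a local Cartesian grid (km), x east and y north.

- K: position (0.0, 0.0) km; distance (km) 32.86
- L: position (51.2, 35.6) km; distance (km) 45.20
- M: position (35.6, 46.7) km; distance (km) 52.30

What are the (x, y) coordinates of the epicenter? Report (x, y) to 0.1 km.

Circle about each station: x² + y² = 32.86²; (x − 51.2)² + (y − 35.6)² = 45.20²; (x − 35.6)² + (y − 46.7)² = 52.30².
Subtracting the K equation from the L and M equations removes the quadratic terms:
102.4 x + 71.2 y = 2925.54
71.2 x + 93.4 y = 1792.74
Solving the 2×2 system: x ≈ 32.4, y ≈ -5.5 km.

32.4 km east, -5.5 km north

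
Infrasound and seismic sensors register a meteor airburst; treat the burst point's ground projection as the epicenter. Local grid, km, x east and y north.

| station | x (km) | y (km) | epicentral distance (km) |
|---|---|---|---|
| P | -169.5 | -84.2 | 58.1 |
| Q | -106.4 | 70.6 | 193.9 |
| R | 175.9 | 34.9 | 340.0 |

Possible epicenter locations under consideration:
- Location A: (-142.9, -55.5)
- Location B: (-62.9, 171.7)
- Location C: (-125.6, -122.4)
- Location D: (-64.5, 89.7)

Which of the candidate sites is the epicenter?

For each candidate, compare |candidate − station| to the reported distance:
Location A: residuals P 19.0, Q 62.6, R 8.6 → max 62.6 km
Location B: residuals P 219.1, Q 83.8, R 64.8 → max 219.1 km
Location C: residuals P 0.1, Q 0.1, R 0.1 → max 0.1 km
Location D: residuals P 145.0, Q 147.9, R 93.4 → max 147.9 km
Only Location C has all residuals ≈ 0.

Location C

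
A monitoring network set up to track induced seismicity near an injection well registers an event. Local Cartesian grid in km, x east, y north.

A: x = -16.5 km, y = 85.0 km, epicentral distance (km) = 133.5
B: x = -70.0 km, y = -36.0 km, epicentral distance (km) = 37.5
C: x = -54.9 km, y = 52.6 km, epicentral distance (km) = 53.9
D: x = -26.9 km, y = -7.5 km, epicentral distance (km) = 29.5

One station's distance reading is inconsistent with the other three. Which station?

Solve using three stations at a time. Using B, C, D (subtract circle equations pairwise → linear system) gives (x, y) ≈ (-55.8, -1.3).
Distances from that point to each station vs reported:
  A: calculated 94.8 vs reported 133.5 → residual 38.7 km
  B: calculated 37.5 vs reported 37.5 → residual 0.0 km
  C: calculated 53.9 vs reported 53.9 → residual 0.0 km
  D: calculated 29.5 vs reported 29.5 → residual 0.0 km
B, C, D are mutually consistent (residuals ≈ 0); A is off by 38.7 km.

A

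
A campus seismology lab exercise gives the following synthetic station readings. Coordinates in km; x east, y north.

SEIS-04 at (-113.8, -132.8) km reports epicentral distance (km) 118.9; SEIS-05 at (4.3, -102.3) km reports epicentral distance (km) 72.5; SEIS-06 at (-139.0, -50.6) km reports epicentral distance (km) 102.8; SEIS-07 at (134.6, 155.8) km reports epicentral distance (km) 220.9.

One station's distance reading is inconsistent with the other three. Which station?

Solve using three stations at a time. Using SEIS-04, SEIS-05, SEIS-06 (subtract circle equations pairwise → linear system) gives (x, y) ≈ (-36.5, -42.4).
Distances from that point to each station vs reported:
  SEIS-04: calculated 118.9 vs reported 118.9 → residual 0.0 km
  SEIS-05: calculated 72.5 vs reported 72.5 → residual 0.0 km
  SEIS-06: calculated 102.8 vs reported 102.8 → residual 0.0 km
  SEIS-07: calculated 261.9 vs reported 220.9 → residual 41.0 km
SEIS-04, SEIS-05, SEIS-06 are mutually consistent (residuals ≈ 0); SEIS-07 is off by 41.0 km.

SEIS-07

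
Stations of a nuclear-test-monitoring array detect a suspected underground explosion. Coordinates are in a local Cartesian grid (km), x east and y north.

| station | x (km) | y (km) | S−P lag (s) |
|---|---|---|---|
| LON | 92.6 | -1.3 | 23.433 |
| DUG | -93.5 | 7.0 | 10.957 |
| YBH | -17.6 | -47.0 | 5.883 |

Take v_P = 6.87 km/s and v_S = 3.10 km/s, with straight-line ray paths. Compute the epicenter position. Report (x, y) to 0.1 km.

x ≈ -38.3 km, y ≈ -21.0 km

Distance from S−P lag: d = Δt · v_P v_S / (v_P − v_S) = Δt · (6.87·3.10)/(6.87−3.10) ≈ 5.6491·Δt.
So d_LON = 132.37, d_DUG = 61.90, d_YBH = 33.23 km.
Circle about each station: (x − 92.6)² + (y + 1.3)² = 132.37²; (x + 93.5)² + (y − 7.0)² = 61.90²; (x + 17.6)² + (y + 47.0)² = 33.23².
Subtracting pairs of circle equations eliminates x²+y² and gives linear equations (the radical axes):
-372.2 x + 16.6 y = 13905.01
-220.4 x − 91.4 y = 10359.89
Solving the 2×2 system: x ≈ -38.3, y ≈ -21.0 km.
Check against LON (with the unrounded x, y): √((x − 92.6)²+(y + 1.3)²) = 132.37 ≈ 132.37 km. ✓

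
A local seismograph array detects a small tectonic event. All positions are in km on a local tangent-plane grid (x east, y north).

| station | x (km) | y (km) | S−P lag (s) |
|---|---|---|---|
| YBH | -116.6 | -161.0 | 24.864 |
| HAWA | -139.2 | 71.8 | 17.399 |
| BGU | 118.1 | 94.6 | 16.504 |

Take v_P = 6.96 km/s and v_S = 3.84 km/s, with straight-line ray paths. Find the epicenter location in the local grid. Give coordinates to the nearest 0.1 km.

x ≈ -0.4 km, y ≈ 17.5 km

Distance from S−P lag: d = Δt · v_P v_S / (v_P − v_S) = Δt · (6.96·3.84)/(6.96−3.84) ≈ 8.5662·Δt.
So d_YBH = 212.99, d_HAWA = 149.04, d_BGU = 141.38 km.
Circle about each station: (x + 116.6)² + (y + 161.0)² = 212.99²; (x + 139.2)² + (y − 71.8)² = 149.04²; (x − 118.1)² + (y − 94.6)² = 141.38².
Subtracting pairs of circle equations eliminates x²+y² and gives linear equations (the radical axes):
-45.2 x + 465.6 y = 8167.14
469.4 x + 511.2 y = 8756.65
Solving the 2×2 system: x ≈ -0.4, y ≈ 17.5 km.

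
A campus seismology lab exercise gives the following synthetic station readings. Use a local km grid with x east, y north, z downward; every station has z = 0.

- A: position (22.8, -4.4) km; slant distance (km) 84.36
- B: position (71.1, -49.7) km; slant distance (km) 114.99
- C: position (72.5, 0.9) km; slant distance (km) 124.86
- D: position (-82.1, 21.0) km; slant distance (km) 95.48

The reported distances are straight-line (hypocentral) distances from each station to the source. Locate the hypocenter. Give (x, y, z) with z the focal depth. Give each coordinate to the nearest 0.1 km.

(-33.0, -44.9, 48.6)

Each station gives a sphere (x−x_i)² + (y−y_i)² + z² = d_i² (stations at z=0).
Subtracting the A sphere from B and C: z² cancels, leaving linear equations in x and y:
96.6 x − 90.6 y = 880.01
99.4 x + 10.6 y = -3755.55
Solving: x ≈ -32.995, y ≈ -44.893 km (keep extra digits for the depth step; rounded: -33.0, -44.9).
Then from the A sphere: z² = 84.36² − (x − 22.8)² − (y + 4.4)² with x = -32.995, y = -44.893, so z ≈ 48.619 ≈ 48.6 km.
Check against D (with the unrounded solution): distance 95.48 ≈ 95.48 km. ✓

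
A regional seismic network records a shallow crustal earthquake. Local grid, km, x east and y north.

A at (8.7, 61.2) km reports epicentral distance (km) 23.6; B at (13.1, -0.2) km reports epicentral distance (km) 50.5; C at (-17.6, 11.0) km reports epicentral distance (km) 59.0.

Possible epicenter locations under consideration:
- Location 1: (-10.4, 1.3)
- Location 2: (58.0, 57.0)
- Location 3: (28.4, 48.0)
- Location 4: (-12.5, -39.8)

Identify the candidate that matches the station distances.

Location 3

For each candidate, compare |candidate − station| to the reported distance:
Location 1: residuals A 39.3, B 27.0, C 46.9 → max 46.9 km
Location 2: residuals A 25.9, B 22.2, C 29.5 → max 29.5 km
Location 3: residuals A 0.1, B 0.1, C 0.0 → max 0.1 km
Location 4: residuals A 79.6, B 3.3, C 7.9 → max 79.6 km
Only Location 3 has all residuals ≈ 0.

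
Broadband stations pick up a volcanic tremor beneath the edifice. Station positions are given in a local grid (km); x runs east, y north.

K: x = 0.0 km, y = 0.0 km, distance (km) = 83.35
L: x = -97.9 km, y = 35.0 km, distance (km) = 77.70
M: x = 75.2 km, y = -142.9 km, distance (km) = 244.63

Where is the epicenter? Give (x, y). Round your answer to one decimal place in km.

-32.4 km east, 76.8 km north

Circle about each station: x² + y² = 83.35²; (x + 97.9)² + (y − 35.0)² = 77.70²; (x − 75.2)² + (y + 142.9)² = 244.63².
Subtracting the K equation from the L and M equations removes the quadratic terms:
-195.8 x + 70.0 y = 11719.34
150.4 x − 285.8 y = -26821.16
Solving the 2×2 system: x ≈ -32.4, y ≈ 76.8 km.
Check against K (with the unrounded x, y): √(x²+y²) = 83.35 ≈ 83.35 km. ✓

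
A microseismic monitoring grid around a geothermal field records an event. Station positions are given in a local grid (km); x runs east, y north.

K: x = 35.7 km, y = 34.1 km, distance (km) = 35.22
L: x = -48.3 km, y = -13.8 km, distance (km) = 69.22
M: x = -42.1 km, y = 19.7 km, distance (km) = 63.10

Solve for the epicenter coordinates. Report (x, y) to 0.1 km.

Circle about each station: (x − 35.7)² + (y − 34.1)² = 35.22²; (x + 48.3)² + (y + 13.8)² = 69.22²; (x + 42.1)² + (y − 19.7)² = 63.10².
Subtracting the K equation from the L and M equations removes the quadratic terms:
-168.0 x − 95.8 y = -3464.93
-155.6 x − 28.8 y = -3017.96
Solving the 2×2 system: x ≈ 18.8, y ≈ 3.2 km.

(18.8, 3.2)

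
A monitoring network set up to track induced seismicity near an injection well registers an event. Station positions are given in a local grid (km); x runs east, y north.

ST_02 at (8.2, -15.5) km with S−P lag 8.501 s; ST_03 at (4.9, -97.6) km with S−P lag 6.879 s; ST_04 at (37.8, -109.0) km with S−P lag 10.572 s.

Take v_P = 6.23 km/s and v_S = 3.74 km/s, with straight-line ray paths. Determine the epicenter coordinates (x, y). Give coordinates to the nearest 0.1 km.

Distance from S−P lag: d = Δt · v_P v_S / (v_P − v_S) = Δt · (6.23·3.74)/(6.23−3.74) ≈ 9.3575·Δt.
So d_ST_02 = 79.55, d_ST_03 = 64.37, d_ST_04 = 98.93 km.
Circle about each station: (x − 8.2)² + (y + 15.5)² = 79.55²; (x − 4.9)² + (y + 97.6)² = 64.37²; (x − 37.8)² + (y + 109.0)² = 98.93².
Subtracting pairs of circle equations eliminates x²+y² and gives linear equations (the radical axes):
-6.6 x − 164.2 y = 11426.99
59.2 x − 187.0 y = 9543.41
Solving the 2×2 system: x ≈ -52.0, y ≈ -67.5 km.

x ≈ -52.0 km, y ≈ -67.5 km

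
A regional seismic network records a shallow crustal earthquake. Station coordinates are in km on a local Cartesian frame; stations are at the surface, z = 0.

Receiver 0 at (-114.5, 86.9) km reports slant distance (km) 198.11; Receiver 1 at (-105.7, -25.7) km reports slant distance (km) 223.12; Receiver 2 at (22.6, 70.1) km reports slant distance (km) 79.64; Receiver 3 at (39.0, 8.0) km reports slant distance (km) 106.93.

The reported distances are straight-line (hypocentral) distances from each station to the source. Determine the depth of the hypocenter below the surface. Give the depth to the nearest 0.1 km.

Each station gives a sphere (x−x_i)² + (y−y_i)² + z² = d_i² (stations at z=0).
Subtracting the Receiver 0 sphere from Receiver 1 and Receiver 2: z² cancels, leaving linear equations in x and y:
17.6 x − 225.2 y = -19363.84
274.2 x − 33.6 y = 17667.95
Solving: x ≈ 75.696, y ≈ 91.901 km (keep extra digits for the depth step; rounded: 75.7, 91.9).
Then from the Receiver 0 sphere: z² = 198.11² − (x + 114.5)² − (y − 86.9)² with x = 75.696, y = 91.901, so z ≈ 55.209 ≈ 55.2 km.

z ≈ 55.2 km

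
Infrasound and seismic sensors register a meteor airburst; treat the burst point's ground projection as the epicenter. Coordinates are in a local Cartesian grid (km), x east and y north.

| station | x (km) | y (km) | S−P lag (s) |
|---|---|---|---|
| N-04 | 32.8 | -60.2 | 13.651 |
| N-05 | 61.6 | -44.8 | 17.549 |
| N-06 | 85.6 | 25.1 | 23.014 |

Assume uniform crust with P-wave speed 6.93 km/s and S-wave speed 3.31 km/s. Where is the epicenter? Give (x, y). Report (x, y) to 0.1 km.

(-48.8, -31.5)

Distance from S−P lag: d = Δt · v_P v_S / (v_P − v_S) = Δt · (6.93·3.31)/(6.93−3.31) ≈ 6.3365·Δt.
So d_N-04 = 86.50, d_N-05 = 111.20, d_N-06 = 145.83 km.
Circle about each station: (x − 32.8)² + (y + 60.2)² = 86.50²; (x − 61.6)² + (y + 44.8)² = 111.20²; (x − 85.6)² + (y − 25.1)² = 145.83².
Subtracting pairs of circle equations eliminates x²+y² and gives linear equations (the radical axes):
57.6 x + 30.8 y = -3781.47
105.6 x + 170.6 y = -10526.65
Solving the 2×2 system: x ≈ -48.8, y ≈ -31.5 km.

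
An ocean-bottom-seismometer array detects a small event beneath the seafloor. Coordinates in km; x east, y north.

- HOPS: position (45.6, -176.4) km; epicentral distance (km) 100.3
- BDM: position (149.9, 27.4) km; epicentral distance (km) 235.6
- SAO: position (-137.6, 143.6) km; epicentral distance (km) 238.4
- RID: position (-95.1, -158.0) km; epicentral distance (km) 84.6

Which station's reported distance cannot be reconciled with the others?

HOPS

Solve using three stations at a time. Using BDM, SAO, RID (subtract circle equations pairwise → linear system) gives (x, y) ≈ (-59.0, -81.5).
Distances from that point to each station vs reported:
  HOPS: calculated 141.3 vs reported 100.3 → residual 41.0 km
  BDM: calculated 235.6 vs reported 235.6 → residual 0.0 km
  SAO: calculated 238.4 vs reported 238.4 → residual 0.0 km
  RID: calculated 84.6 vs reported 84.6 → residual 0.0 km
BDM, SAO, RID are mutually consistent (residuals ≈ 0); HOPS is off by 41.0 km.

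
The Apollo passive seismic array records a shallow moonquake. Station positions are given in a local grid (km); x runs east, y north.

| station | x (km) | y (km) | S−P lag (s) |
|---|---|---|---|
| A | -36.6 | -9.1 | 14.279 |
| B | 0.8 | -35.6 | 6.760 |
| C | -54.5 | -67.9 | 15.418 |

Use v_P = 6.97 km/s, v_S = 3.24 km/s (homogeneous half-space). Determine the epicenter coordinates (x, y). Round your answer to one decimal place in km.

x ≈ 37.7 km, y ≈ -53.3 km

Distance from S−P lag: d = Δt · v_P v_S / (v_P − v_S) = Δt · (6.97·3.24)/(6.97−3.24) ≈ 6.0544·Δt.
So d_A = 86.45, d_B = 40.93, d_C = 93.35 km.
Circle about each station: (x + 36.6)² + (y + 9.1)² = 86.45²; (x − 0.8)² + (y + 35.6)² = 40.93²; (x + 54.5)² + (y + 67.9)² = 93.35².
Subtracting the A equation from the B and C equations removes the quadratic terms:
74.8 x − 53.0 y = 5643.97
-35.8 x − 117.6 y = 4917.67
Solving the 2×2 system: x ≈ 37.7, y ≈ -53.3 km.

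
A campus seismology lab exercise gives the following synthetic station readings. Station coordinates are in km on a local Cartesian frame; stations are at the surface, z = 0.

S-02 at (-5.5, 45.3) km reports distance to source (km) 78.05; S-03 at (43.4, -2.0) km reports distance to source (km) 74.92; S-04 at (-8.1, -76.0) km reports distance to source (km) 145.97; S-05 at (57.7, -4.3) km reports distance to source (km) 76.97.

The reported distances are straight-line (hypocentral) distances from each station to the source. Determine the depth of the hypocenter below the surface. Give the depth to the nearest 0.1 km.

depth ≈ 57.2 km

Each station gives a sphere (x−x_i)² + (y−y_i)² + z² = d_i² (stations at z=0).
Subtracting the S-02 sphere from S-03 and S-04: z² cancels, leaving linear equations in x and y:
97.8 x − 94.6 y = 284.02
-5.2 x − 242.6 y = -11456.17
Solving: x ≈ 47.595, y ≈ 46.202 km (keep extra digits for the depth step; rounded: 47.6, 46.2).
Then from the S-02 sphere: z² = 78.05² − (x + 5.5)² − (y − 45.3)² with x = 47.595, y = 46.202, so z ≈ 57.201 ≈ 57.2 km.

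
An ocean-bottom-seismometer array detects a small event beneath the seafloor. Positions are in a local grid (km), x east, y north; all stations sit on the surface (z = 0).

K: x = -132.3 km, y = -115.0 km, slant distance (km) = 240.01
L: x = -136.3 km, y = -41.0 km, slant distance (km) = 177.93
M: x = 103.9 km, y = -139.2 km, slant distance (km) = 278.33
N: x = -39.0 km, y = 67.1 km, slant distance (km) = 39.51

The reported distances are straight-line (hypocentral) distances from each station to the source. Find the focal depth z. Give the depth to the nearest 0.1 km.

z ≈ 15.7 km

Each station gives a sphere (x−x_i)² + (y−y_i)² + z² = d_i² (stations at z=0).
Subtracting the K sphere from L and M: z² cancels, leaving linear equations in x and y:
-8.0 x + 148.0 y = 15476.12
472.4 x − 48.4 y = -20419.23
Solving: x ≈ -32.692, y ≈ 102.801 km (keep extra digits for the depth step; rounded: -32.7, 102.8).
Then from the K sphere: z² = 240.01² − (x + 132.3)² − (y + 115.0)² with x = -32.692, y = 102.801, so z ≈ 15.677 ≈ 15.7 km.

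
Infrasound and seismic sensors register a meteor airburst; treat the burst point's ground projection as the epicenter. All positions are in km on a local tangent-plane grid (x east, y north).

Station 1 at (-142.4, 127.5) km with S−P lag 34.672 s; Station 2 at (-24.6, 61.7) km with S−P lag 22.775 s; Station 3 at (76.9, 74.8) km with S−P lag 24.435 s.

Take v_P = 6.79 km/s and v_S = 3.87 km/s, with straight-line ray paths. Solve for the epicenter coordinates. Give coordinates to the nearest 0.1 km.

Distance from S−P lag: d = Δt · v_P v_S / (v_P − v_S) = Δt · (6.79·3.87)/(6.79−3.87) ≈ 8.9991·Δt.
So d_Station 1 = 312.02, d_Station 2 = 204.95, d_Station 3 = 219.89 km.
Circle about each station: (x + 142.4)² + (y − 127.5)² = 312.02²; (x + 24.6)² + (y − 61.7)² = 204.95²; (x − 76.9)² + (y − 74.8)² = 219.89².
Subtracting the Station 1 equation from the Station 2 and Station 3 equations removes the quadratic terms:
235.6 x − 131.6 y = 23230.02
438.6 x − 105.4 y = 23979.51
Solving the 2×2 system: x ≈ 21.5, y ≈ -138.0 km.
Check against Station 1 (with the unrounded x, y): √((x + 142.4)²+(y − 127.5)²) = 312.03 ≈ 312.02 km. ✓

21.5 km east, -138.0 km north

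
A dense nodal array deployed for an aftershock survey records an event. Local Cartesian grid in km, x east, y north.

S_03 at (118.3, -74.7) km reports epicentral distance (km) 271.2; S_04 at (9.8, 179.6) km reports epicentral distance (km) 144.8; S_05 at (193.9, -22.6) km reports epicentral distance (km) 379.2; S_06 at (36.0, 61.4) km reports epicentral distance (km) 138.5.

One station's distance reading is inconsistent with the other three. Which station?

Solve using three stations at a time. Using S_03, S_04, S_06 (subtract circle equations pairwise → linear system) gives (x, y) ≈ (-100.7, 85.6).
Distances from that point to each station vs reported:
  S_03: calculated 271.3 vs reported 271.2 → residual 0.1 km
  S_04: calculated 145.1 vs reported 144.8 → residual 0.3 km
  S_05: calculated 313.8 vs reported 379.2 → residual 65.4 km
  S_06: calculated 138.8 vs reported 138.5 → residual 0.3 km
S_03, S_04, S_06 are mutually consistent (residuals ≈ 0); S_05 is off by 65.4 km.

S_05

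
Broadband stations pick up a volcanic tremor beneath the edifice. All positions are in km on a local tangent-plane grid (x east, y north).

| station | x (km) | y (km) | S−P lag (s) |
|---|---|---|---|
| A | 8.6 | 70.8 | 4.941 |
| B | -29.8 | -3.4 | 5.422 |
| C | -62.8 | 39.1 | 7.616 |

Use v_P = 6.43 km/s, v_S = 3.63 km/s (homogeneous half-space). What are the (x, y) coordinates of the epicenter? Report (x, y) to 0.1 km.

Distance from S−P lag: d = Δt · v_P v_S / (v_P − v_S) = Δt · (6.43·3.63)/(6.43−3.63) ≈ 8.3360·Δt.
So d_A = 41.19, d_B = 45.20, d_C = 63.49 km.
Circle about each station: (x − 8.6)² + (y − 70.8)² = 41.19²; (x + 29.8)² + (y + 3.4)² = 45.20²; (x + 62.8)² + (y − 39.1)² = 63.49².
Subtracting pairs of circle equations eliminates x²+y² and gives linear equations (the radical axes):
-76.8 x − 148.4 y = -4533.42
-142.8 x − 63.4 y = -1948.31
Solving the 2×2 system: x ≈ 0.1, y ≈ 30.5 km.

x ≈ 0.1 km, y ≈ 30.5 km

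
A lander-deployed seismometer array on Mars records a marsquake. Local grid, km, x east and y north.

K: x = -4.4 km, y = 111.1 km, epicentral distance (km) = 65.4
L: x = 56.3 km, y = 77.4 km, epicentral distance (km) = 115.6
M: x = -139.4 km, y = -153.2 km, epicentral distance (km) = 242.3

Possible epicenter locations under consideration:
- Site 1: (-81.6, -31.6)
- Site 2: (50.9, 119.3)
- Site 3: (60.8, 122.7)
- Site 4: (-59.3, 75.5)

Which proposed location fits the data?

For each candidate, compare |candidate − station| to the reported distance:
Site 1: residuals K 96.8, L 60.2, M 107.7 → max 107.7 km
Site 2: residuals K 9.5, L 73.4, M 90.1 → max 90.1 km
Site 3: residuals K 0.8, L 70.1, M 98.6 → max 98.6 km
Site 4: residuals K 0.0, L 0.0, M 0.0 → max 0.0 km
Only Site 4 has all residuals ≈ 0.

Site 4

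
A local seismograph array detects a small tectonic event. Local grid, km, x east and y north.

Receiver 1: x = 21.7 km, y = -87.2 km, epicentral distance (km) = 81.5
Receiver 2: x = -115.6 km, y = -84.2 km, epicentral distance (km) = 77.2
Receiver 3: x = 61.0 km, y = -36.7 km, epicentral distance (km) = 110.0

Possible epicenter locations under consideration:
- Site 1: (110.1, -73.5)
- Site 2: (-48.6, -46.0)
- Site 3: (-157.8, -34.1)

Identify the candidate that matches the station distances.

For each candidate, compare |candidate − station| to the reported distance:
Site 1: residuals Receiver 1 8.0, Receiver 2 148.8, Receiver 3 48.6 → max 148.8 km
Site 2: residuals Receiver 1 0.0, Receiver 2 0.1, Receiver 3 0.0 → max 0.1 km
Site 3: residuals Receiver 1 105.7, Receiver 2 11.7, Receiver 3 108.8 → max 108.8 km
Only Site 2 has all residuals ≈ 0.

Site 2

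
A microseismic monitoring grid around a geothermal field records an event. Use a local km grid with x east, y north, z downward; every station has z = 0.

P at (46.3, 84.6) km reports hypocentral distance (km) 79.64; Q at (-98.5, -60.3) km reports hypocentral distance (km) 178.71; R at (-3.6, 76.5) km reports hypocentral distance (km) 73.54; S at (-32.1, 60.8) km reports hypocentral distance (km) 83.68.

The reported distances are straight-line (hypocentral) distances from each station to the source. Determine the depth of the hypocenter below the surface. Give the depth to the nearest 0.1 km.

depth ≈ 68.8 km

Each station gives a sphere (x−x_i)² + (y−y_i)² + z² = d_i² (stations at z=0).
Subtracting the P sphere from Q and R: z² cancels, leaving linear equations in x and y:
-289.6 x − 289.8 y = -21557.24
-99.8 x − 16.2 y = -2501.24
Solving: x ≈ 15.502, y ≈ 58.895 km (keep extra digits for the depth step; rounded: 15.5, 58.9).
Then from the P sphere: z² = 79.64² − (x − 46.3)² − (y − 84.6)² with x = 15.502, y = 58.895, so z ≈ 68.799 ≈ 68.8 km.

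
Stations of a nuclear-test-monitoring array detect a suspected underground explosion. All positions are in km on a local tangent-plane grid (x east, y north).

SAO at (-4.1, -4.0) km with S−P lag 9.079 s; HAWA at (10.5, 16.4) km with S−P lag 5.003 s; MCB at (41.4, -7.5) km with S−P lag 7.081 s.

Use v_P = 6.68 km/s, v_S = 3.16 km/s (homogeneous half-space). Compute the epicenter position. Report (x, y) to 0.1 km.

(34.5, 34.4)

Distance from S−P lag: d = Δt · v_P v_S / (v_P − v_S) = Δt · (6.68·3.16)/(6.68−3.16) ≈ 5.9968·Δt.
So d_SAO = 54.45, d_HAWA = 30.00, d_MCB = 42.46 km.
Circle about each station: (x + 4.1)² + (y + 4.0)² = 54.45²; (x − 10.5)² + (y − 16.4)² = 30.00²; (x − 41.4)² + (y + 7.5)² = 42.46².
Subtracting pairs of circle equations eliminates x²+y² and gives linear equations (the radical axes):
29.2 x + 40.8 y = 2411.20
91.0 x − 7.0 y = 2899.35
Solving the 2×2 system: x ≈ 34.5, y ≈ 34.4 km.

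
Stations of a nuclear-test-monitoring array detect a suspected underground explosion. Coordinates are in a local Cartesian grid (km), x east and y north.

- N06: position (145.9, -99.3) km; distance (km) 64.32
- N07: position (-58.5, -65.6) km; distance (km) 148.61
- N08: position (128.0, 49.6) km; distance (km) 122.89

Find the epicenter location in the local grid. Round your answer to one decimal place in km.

x ≈ 90.1 km, y ≈ -67.3 km

Circle about each station: (x − 145.9)² + (y + 99.3)² = 64.32²; (x + 58.5)² + (y + 65.6)² = 148.61²; (x − 128.0)² + (y − 49.6)² = 122.89².
Subtracting pairs of circle equations eliminates x²+y² and gives linear equations (the radical axes):
-408.8 x + 67.4 y = -41369.56
-35.8 x + 297.8 y = -23268.03
Solving the 2×2 system: x ≈ 90.1, y ≈ -67.3 km.
Check against N06 (with the unrounded x, y): √((x − 145.9)²+(y + 99.3)²) = 64.32 ≈ 64.32 km. ✓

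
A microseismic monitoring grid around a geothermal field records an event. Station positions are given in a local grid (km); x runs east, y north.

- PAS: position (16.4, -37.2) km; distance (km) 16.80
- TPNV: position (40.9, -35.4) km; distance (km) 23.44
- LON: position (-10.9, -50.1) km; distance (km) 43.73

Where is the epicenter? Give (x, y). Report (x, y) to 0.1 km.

(22.1, -21.4)

Circle about each station: (x − 16.4)² + (y + 37.2)² = 16.80²; (x − 40.9)² + (y + 35.4)² = 23.44²; (x + 10.9)² + (y + 50.1)² = 43.73².
Subtracting pairs of circle equations eliminates x²+y² and gives linear equations (the radical axes):
49.0 x + 3.6 y = 1005.98
-54.6 x − 25.8 y = -654.05
Solving the 2×2 system: x ≈ 22.1, y ≈ -21.4 km.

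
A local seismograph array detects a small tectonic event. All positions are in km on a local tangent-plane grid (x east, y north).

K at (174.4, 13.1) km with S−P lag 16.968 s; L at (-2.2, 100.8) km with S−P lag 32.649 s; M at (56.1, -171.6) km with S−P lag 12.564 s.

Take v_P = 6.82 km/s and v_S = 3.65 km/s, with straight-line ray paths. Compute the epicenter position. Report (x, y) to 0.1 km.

Distance from S−P lag: d = Δt · v_P v_S / (v_P − v_S) = Δt · (6.82·3.65)/(6.82−3.65) ≈ 7.8527·Δt.
So d_K = 133.24, d_L = 256.38, d_M = 98.66 km.
Circle about each station: (x − 174.4)² + (y − 13.1)² = 133.24²; (x + 2.2)² + (y − 100.8)² = 256.38²; (x − 56.1)² + (y + 171.6)² = 98.66².
Subtracting the K equation from the L and M equations removes the quadratic terms:
-353.2 x + 175.4 y = -68399.30
-236.6 x − 369.4 y = 10025.90
Solving the 2×2 system: x ≈ 136.7, y ≈ -114.7 km.

136.7 km east, -114.7 km north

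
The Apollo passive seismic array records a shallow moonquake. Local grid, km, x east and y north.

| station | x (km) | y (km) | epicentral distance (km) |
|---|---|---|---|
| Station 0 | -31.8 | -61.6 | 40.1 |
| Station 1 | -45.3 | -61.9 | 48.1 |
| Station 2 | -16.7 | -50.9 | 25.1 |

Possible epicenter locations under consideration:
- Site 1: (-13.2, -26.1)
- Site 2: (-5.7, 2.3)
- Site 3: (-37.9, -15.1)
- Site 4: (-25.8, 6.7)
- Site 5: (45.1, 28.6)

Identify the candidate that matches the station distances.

Site 1

For each candidate, compare |candidate − station| to the reported distance:
Site 1: residuals Station 0 0.0, Station 1 0.0, Station 2 0.1 → max 0.1 km
Site 2: residuals Station 0 28.9, Station 1 27.3, Station 2 29.2 → max 29.2 km
Site 3: residuals Station 0 6.8, Station 1 0.7, Station 2 16.5 → max 16.5 km
Site 4: residuals Station 0 28.5, Station 1 23.2, Station 2 33.2 → max 33.2 km
Site 5: residuals Station 0 78.4, Station 1 79.8, Station 2 75.6 → max 79.8 km
Only Site 1 has all residuals ≈ 0.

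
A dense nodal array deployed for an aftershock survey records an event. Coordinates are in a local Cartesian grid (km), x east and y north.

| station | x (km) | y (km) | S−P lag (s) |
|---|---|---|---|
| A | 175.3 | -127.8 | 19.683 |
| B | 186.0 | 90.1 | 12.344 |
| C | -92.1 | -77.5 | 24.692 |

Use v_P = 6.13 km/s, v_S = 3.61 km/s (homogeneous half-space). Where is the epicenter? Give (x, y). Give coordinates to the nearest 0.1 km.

Distance from S−P lag: d = Δt · v_P v_S / (v_P − v_S) = Δt · (6.13·3.61)/(6.13−3.61) ≈ 8.7815·Δt.
So d_A = 172.85, d_B = 108.40, d_C = 216.83 km.
Circle about each station: (x − 175.3)² + (y + 127.8)² = 172.85²; (x − 186.0)² + (y − 90.1)² = 108.40²; (x + 92.1)² + (y + 77.5)² = 216.83².
Subtracting the A equation from the B and C equations removes the quadratic terms:
21.4 x + 435.8 y = 13777.64
-534.8 x + 100.6 y = -49712.40
Solving the 2×2 system: x ≈ 98.0, y ≈ 26.8 km.

98.0 km east, 26.8 km north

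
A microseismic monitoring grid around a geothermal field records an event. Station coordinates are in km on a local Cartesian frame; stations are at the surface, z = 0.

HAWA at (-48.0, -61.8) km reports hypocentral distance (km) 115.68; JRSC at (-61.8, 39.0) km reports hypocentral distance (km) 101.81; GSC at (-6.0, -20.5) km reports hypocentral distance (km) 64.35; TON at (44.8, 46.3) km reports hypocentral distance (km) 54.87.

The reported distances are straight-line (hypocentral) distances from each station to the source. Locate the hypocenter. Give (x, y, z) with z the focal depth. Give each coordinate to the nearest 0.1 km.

Each station gives a sphere (x−x_i)² + (y−y_i)² + z² = d_i² (stations at z=0).
Subtracting the HAWA sphere from JRSC and GSC: z² cancels, leaving linear equations in x and y:
-27.6 x + 201.6 y = 2233.59
84.0 x + 82.6 y = 3573.95
Solving: x ≈ 27.897, y ≈ 14.899 km (keep extra digits for the depth step; rounded: 27.9, 14.9).
Then from the HAWA sphere: z² = 115.68² − (x + 48.0)² − (y + 61.8)² with x = 27.897, y = 14.899, so z ≈ 41.699 ≈ 41.7 km.

x ≈ 27.9 km, y ≈ 14.9 km, depth ≈ 41.7 km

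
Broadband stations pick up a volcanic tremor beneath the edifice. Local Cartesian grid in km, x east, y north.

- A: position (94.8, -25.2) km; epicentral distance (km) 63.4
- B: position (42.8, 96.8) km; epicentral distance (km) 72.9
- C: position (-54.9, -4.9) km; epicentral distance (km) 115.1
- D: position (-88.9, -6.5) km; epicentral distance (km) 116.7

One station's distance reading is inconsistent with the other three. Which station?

D

Solve using three stations at a time. Using A, B, C (subtract circle equations pairwise → linear system) gives (x, y) ≈ (56.2, 25.1).
Distances from that point to each station vs reported:
  A: calculated 63.4 vs reported 63.4 → residual 0.0 km
  B: calculated 72.9 vs reported 72.9 → residual 0.0 km
  C: calculated 115.1 vs reported 115.1 → residual 0.0 km
  D: calculated 148.5 vs reported 116.7 → residual 31.8 km
A, B, C are mutually consistent (residuals ≈ 0); D is off by 31.8 km.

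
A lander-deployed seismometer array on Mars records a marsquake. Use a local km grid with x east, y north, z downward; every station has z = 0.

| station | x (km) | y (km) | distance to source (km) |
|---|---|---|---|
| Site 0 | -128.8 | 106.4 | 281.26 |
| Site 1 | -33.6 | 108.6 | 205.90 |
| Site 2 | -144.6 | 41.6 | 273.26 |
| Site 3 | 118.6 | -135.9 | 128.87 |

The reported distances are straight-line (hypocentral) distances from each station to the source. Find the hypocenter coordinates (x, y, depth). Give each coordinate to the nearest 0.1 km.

(114.6, -21.5, 59.2)

Each station gives a sphere (x−x_i)² + (y−y_i)² + z² = d_i² (stations at z=0).
Subtracting the Site 0 sphere from Site 1 and Site 2: z² cancels, leaving linear equations in x and y:
190.4 x + 4.4 y = 21724.90
-31.6 x − 129.6 y = -834.52
Solving: x ≈ 114.598, y ≈ -21.503 km (keep extra digits for the depth step; rounded: 114.6, -21.5).
Then from the Site 0 sphere: z² = 281.26² − (x + 128.8)² − (y − 106.4)² with x = 114.598, y = -21.503, so z ≈ 59.207 ≈ 59.2 km.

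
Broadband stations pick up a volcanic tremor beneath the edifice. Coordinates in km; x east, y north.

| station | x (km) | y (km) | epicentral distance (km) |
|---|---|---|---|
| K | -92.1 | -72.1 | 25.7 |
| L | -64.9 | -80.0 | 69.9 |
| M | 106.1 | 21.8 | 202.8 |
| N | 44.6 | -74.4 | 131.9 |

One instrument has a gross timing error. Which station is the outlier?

L

Solve using three stations at a time. Using K, M, N (subtract circle equations pairwise → linear system) gives (x, y) ≈ (-84.5, -47.4).
Distances from that point to each station vs reported:
  K: calculated 25.8 vs reported 25.7 → residual 0.1 km
  L: calculated 38.0 vs reported 69.9 → residual 31.9 km
  M: calculated 202.8 vs reported 202.8 → residual 0.0 km
  N: calculated 131.9 vs reported 131.9 → residual 0.0 km
K, M, N are mutually consistent (residuals ≈ 0); L is off by 31.9 km.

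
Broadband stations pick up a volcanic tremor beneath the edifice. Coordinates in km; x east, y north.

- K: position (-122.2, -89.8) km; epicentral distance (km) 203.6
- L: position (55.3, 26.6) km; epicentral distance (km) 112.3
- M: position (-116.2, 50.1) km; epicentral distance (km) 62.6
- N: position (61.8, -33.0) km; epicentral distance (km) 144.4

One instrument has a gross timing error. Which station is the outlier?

K

Solve using three stations at a time. Using L, M, N (subtract circle equations pairwise → linear system) gives (x, y) ≈ (-53.7, 53.7).
Distances from that point to each station vs reported:
  K: calculated 159.0 vs reported 203.6 → residual 44.6 km
  L: calculated 112.3 vs reported 112.3 → residual 0.0 km
  M: calculated 62.6 vs reported 62.6 → residual 0.0 km
  N: calculated 144.4 vs reported 144.4 → residual 0.0 km
L, M, N are mutually consistent (residuals ≈ 0); K is off by 44.6 km.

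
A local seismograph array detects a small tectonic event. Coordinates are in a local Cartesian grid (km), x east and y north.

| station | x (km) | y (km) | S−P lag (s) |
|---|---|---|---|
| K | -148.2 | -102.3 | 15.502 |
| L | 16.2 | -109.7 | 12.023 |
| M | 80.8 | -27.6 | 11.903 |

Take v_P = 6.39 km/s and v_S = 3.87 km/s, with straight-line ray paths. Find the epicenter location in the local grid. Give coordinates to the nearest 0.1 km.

-33.3 km east, -2.6 km north

Distance from S−P lag: d = Δt · v_P v_S / (v_P − v_S) = Δt · (6.39·3.87)/(6.39−3.87) ≈ 9.8132·Δt.
So d_K = 152.12, d_L = 117.98, d_M = 116.81 km.
Circle about each station: (x + 148.2)² + (y + 102.3)² = 152.12²; (x − 16.2)² + (y + 109.7)² = 117.98²; (x − 80.8)² + (y + 27.6)² = 116.81².
Subtracting pairs of circle equations eliminates x²+y² and gives linear equations (the radical axes):
328.8 x − 14.8 y = -10910.79
458.0 x + 149.4 y = -15642.21
Solving the 2×2 system: x ≈ -33.3, y ≈ -2.6 km.
Check against K (with the unrounded x, y): √((x + 148.2)²+(y + 102.3)²) = 152.12 ≈ 152.12 km. ✓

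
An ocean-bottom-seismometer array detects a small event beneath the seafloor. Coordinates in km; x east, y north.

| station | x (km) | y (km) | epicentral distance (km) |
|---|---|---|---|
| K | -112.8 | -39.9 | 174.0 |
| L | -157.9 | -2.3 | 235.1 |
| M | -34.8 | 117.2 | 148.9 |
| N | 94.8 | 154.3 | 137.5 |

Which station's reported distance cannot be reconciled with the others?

Solve using three stations at a time. Using L, M, N (subtract circle equations pairwise → linear system) gives (x, y) ≈ (76.3, 18.1).
Distances from that point to each station vs reported:
  K: calculated 197.8 vs reported 174.0 → residual 23.8 km
  L: calculated 235.1 vs reported 235.1 → residual 0.0 km
  M: calculated 148.8 vs reported 148.9 → residual 0.1 km
  N: calculated 137.4 vs reported 137.5 → residual 0.1 km
L, M, N are mutually consistent (residuals ≈ 0); K is off by 23.8 km.

K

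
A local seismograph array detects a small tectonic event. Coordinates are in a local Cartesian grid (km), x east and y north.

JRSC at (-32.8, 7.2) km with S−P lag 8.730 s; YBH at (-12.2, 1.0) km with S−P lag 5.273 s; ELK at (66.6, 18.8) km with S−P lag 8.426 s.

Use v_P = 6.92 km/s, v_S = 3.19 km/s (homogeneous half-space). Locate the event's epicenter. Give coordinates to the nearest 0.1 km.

Distance from S−P lag: d = Δt · v_P v_S / (v_P − v_S) = Δt · (6.92·3.19)/(6.92−3.19) ≈ 5.9182·Δt.
So d_JRSC = 51.67, d_YBH = 31.21, d_ELK = 49.87 km.
Circle about each station: (x + 32.8)² + (y − 7.2)² = 51.67²; (x + 12.2)² + (y − 1.0)² = 31.21²; (x − 66.6)² + (y − 18.8)² = 49.87².
Subtracting the JRSC equation from the YBH and ELK equations removes the quadratic terms:
41.2 x − 12.4 y = 717.88
198.8 x + 23.2 y = 3844.09
Solving the 2×2 system: x ≈ 18.8, y ≈ 4.6 km.

x ≈ 18.8 km, y ≈ 4.6 km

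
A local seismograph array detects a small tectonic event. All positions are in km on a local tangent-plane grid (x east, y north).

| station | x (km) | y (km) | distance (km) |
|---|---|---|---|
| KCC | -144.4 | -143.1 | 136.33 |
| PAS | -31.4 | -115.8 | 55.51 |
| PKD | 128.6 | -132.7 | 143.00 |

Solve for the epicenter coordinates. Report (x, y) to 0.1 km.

x ≈ -10.2 km, y ≈ -167.1 km

Circle about each station: (x + 144.4)² + (y + 143.1)² = 136.33²; (x + 31.4)² + (y + 115.8)² = 55.51²; (x − 128.6)² + (y + 132.7)² = 143.00².
Subtracting the KCC equation from the PAS and PKD equations removes the quadratic terms:
226.0 x + 54.6 y = -11428.86
546.0 x + 20.8 y = -9044.85
Solving the 2×2 system: x ≈ -10.2, y ≈ -167.1 km.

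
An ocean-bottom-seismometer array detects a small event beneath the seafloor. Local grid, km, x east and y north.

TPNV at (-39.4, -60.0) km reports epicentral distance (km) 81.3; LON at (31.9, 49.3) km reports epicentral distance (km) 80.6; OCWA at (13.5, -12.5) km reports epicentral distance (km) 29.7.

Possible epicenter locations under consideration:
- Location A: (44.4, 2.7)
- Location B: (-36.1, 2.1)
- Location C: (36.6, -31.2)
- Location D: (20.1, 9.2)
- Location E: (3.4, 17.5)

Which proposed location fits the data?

Location C

For each candidate, compare |candidate − station| to the reported distance:
Location A: residuals TPNV 23.4, LON 32.4, OCWA 4.7 → max 32.4 km
Location B: residuals TPNV 19.1, LON 2.2, OCWA 22.0 → max 22.0 km
Location C: residuals TPNV 0.0, LON 0.0, OCWA 0.0 → max 0.0 km
Location D: residuals TPNV 10.0, LON 38.8, OCWA 7.0 → max 38.8 km
Location E: residuals TPNV 7.2, LON 37.9, OCWA 2.0 → max 37.9 km
Only Location C has all residuals ≈ 0.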